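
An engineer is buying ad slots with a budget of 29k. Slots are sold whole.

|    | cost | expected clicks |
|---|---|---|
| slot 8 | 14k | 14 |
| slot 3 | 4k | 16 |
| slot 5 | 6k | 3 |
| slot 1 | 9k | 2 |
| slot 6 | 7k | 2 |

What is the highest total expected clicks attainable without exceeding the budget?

Allowing fractional choices, the relaxed optimum would be about 34.4, but ad slots are indivisible.
slot 8 + slot 3 + slot 1: cost 14 + 4 + 9 = 27 ≤ 29, expected clicks 14 + 16 + 2 = 32.
slot 8 + slot 3 + slot 5: cost 14 + 4 + 6 = 24 ≤ 29, expected clicks 14 + 16 + 3 = 33.
slot 8 + slot 3 + slot 6: cost 14 + 4 + 7 = 25 ≤ 29, expected clicks 14 + 16 + 2 = 32.
Best is slot 8, slot 3, and slot 5 with total expected clicks 33.

33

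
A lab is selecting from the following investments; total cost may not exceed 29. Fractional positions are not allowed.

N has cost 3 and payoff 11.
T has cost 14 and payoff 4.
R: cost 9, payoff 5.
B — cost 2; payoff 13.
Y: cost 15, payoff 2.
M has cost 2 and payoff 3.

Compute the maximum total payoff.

33

N + R + B + M: cost 3 + 9 + 2 + 2 = 16 ≤ 29, payoff 11 + 5 + 13 + 3 = 32.
N + T + R + B: cost 3 + 14 + 9 + 2 = 28 ≤ 29, payoff 11 + 4 + 5 + 13 = 33.
Best is N, T, R, and B with total payoff 33.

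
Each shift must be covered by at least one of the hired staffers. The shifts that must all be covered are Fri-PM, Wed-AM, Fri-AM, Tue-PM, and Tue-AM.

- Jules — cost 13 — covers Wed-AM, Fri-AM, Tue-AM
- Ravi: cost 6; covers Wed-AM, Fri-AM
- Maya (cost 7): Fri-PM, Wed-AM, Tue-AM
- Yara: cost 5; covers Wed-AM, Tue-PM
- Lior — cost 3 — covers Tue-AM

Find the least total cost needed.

Choose Ravi, Maya, and Yara: together they cover Fri-PM, Wed-AM, Fri-AM, Tue-PM, Tue-AM — every shift.
Total cost: 6 + 7 + 5 = 18.

18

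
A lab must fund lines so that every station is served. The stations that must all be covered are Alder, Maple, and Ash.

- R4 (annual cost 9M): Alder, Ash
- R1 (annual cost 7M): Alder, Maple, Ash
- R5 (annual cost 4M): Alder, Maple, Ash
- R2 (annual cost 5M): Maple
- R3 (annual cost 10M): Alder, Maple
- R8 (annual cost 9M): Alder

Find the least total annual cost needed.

4

R5 alone covers Alder, Maple, Ash — every station.
Total annual cost: 4.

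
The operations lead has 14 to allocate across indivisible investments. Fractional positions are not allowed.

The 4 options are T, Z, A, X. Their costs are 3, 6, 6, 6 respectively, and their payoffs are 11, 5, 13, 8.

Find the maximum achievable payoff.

Take T and A: cost 3 + 6 = 9 ≤ 14, payoff 11 + 13 = 24.
No other feasible combination does better.

24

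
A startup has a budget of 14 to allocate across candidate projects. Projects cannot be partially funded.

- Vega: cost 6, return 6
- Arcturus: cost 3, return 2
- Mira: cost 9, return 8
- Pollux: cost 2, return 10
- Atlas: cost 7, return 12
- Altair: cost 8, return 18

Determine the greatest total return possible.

30

This is a 0-1 knapsack instance.
Allowing fractional choices, the relaxed optimum would be about 34.9, but projects are indivisible.
Arcturus + Pollux + Atlas: cost 3 + 2 + 7 = 12 ≤ 14, return 2 + 10 + 12 = 24.
Pollux + Altair: cost 2 + 8 = 10 ≤ 14, return 10 + 18 = 28.
Arcturus + Pollux + Altair: cost 3 + 2 + 8 = 13 ≤ 14, return 2 + 10 + 18 = 30.
Best is Arcturus, Pollux, and Altair with total return 30.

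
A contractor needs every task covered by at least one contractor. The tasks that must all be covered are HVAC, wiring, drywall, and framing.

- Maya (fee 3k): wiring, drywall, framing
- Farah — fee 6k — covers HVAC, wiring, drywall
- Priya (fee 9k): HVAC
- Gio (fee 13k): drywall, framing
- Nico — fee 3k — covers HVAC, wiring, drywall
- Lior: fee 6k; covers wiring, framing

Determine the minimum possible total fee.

6

Choose Maya and Nico: together they cover HVAC, wiring, drywall, framing — every task.
Total fee: 3 + 3 = 6.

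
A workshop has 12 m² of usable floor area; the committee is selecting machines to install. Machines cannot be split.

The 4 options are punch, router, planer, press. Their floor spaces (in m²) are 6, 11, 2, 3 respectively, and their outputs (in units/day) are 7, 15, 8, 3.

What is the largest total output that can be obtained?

Take punch, planer, and press: floor space 6 + 2 + 3 = 11 ≤ 12, output 7 + 8 + 3 = 18.
No other feasible combination does better.

18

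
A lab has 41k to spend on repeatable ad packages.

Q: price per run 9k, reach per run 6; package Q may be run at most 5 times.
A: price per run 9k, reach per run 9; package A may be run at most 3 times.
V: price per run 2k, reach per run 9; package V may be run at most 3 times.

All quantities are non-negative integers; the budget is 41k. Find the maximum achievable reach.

54

This is a bounded integer knapsack.
3×A and 3×V: price 33 ≤ 41, reach 3·9 + 3·9 = 54.
1×Q, 2×A, and 3×V: price 33 ≤ 41, reach 1·6 + 2·9 + 3·9 = 51.
Best is 54.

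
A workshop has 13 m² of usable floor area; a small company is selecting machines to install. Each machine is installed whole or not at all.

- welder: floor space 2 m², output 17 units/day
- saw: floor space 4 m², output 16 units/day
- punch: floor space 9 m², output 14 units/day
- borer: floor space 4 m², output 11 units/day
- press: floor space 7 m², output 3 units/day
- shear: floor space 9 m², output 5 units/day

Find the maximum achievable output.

44

Take welder, saw, and borer: floor space 2 + 4 + 4 = 10 ≤ 13, output 17 + 16 + 11 = 44.
No other feasible combination does better.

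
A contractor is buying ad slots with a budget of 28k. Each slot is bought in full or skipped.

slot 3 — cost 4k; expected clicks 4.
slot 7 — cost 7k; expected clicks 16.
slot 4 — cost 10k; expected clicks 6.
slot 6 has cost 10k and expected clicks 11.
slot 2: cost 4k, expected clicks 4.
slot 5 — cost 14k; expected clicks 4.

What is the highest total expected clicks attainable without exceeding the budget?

Allowing fractional choices, the relaxed optimum would be about 36.8, but ad slots are indivisible.
slot 7 + slot 4 + slot 6: cost 7 + 10 + 10 = 27 ≤ 28, expected clicks 16 + 6 + 11 = 33.
slot 3 + slot 7 + slot 6 + slot 2: cost 4 + 7 + 10 + 4 = 25 ≤ 28, expected clicks 4 + 16 + 11 + 4 = 35.
slot 3 + slot 7 + slot 6: cost 4 + 7 + 10 = 21 ≤ 28, expected clicks 4 + 16 + 11 = 31.
Best is slot 3, slot 7, slot 6, and slot 2 with total expected clicks 35.

35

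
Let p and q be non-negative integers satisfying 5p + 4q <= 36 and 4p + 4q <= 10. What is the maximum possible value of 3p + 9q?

18

(p,q)=(0,2): 5·0+4·2=8≤36, 4·0+4·2=8≤10, objective 18.
(p,q)=(1,1): 5·1+4·1=9≤36, 4·1+4·1=8≤10, objective 12.
(p,q)=(0,1): 5·0+4·1=4≤36, 4·0+4·1=4≤10, objective 9.
No feasible integer point exceeds 18.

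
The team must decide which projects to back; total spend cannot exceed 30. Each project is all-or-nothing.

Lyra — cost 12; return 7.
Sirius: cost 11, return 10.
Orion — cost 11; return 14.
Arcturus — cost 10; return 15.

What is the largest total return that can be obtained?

29

Take Orion and Arcturus: cost 11 + 10 = 21 ≤ 30, return 14 + 15 = 29.
No other feasible combination does better.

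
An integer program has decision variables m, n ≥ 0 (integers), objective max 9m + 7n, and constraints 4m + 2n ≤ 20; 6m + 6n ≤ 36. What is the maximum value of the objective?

(m,n)=(4,2): 4·4+2·2=20≤20, 6·4+6·2=36≤36, objective 50.
(m,n)=(3,3): 4·3+2·3=18≤20, 6·3+6·3=36≤36, objective 48.
(m,n)=(4,1): 4·4+2·1=18≤20, 6·4+6·1=30≤36, objective 43.
The best lattice point is (4,2), giving 50.

50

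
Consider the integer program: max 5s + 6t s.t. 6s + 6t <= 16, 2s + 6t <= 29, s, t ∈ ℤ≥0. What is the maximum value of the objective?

Relaxing integrality, the LP optimum is 16.00 at (s,t) = (0, 2.67), which is not an integer point.
(s,t)=(0,2): 6·0+6·2=12≤16, 2·0+6·2=12≤29, objective 12.
(s,t)=(1,1): 6·1+6·1=12≤16, 2·1+6·1=8≤29, objective 11.
Maximum is 12 at (s,t)=(0,2).

12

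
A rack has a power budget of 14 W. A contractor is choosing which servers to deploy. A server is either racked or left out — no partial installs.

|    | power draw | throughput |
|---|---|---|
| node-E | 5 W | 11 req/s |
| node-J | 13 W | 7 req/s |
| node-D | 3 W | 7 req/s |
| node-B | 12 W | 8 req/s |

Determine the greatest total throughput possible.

Take node-E and node-D: power draw 5 + 3 = 8 ≤ 14, throughput 11 + 7 = 18.
No other feasible combination does better.

18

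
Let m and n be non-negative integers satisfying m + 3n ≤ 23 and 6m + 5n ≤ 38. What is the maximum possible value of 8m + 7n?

The continuous relaxation peaks at (0, 7.6) with value 53.20; rounding to a feasible lattice point costs some objective.
(m,n)=(3,4): 1·3+3·4=15≤23, 6·3+5·4=38≤38, objective 52.
(m,n)=(2,5): 1·2+3·5=17≤23, 6·2+5·5=37≤38, objective 51.
(m,n)=(1,6): 1·1+3·6=19≤23, 6·1+5·6=36≤38, objective 50.
The best lattice point is (3,4), giving 52.

52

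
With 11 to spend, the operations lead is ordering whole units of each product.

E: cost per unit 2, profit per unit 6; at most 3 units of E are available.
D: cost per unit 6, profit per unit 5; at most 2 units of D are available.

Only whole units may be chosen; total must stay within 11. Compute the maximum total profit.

E has the best ratio (6/2); taking only E gives at most 3×6 = 18 (stopped by the supply cap of 3).
Optimal: 3×E: cost 6 ≤ 11, profit 3·6 = 18.

18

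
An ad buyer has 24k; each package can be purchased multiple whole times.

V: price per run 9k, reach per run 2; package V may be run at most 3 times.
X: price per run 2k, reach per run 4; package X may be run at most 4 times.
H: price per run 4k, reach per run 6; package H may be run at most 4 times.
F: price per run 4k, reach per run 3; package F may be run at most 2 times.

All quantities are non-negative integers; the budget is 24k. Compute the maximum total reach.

X has the best ratio (4/2); taking only X gives at most 4×4 = 16 (stopped by the supply cap of 4).
Mixing does better — 4×X and 4×H: price 24 ≤ 24, reach 4·4 + 4·6 = 40.

40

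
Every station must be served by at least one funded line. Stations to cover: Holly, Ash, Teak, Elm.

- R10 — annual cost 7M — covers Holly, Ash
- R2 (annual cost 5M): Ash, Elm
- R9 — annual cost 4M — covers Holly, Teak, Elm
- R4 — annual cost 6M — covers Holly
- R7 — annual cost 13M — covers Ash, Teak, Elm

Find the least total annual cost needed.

Choose R2 and R9: together they cover Holly, Ash, Teak, Elm — every station.
Total annual cost: 5 + 4 = 9.
No cover costs less than 9.

9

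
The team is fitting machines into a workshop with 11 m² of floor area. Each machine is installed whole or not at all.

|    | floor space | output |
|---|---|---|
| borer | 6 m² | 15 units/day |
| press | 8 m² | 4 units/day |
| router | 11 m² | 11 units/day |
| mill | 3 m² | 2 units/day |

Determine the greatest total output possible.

borer: floor space 6 ≤ 11, output 15.
borer + mill: floor space 6 + 3 = 9 ≤ 11, output 15 + 2 = 17.
router: floor space 11 ≤ 11, output 11.
Best is borer and mill with total output 17.

17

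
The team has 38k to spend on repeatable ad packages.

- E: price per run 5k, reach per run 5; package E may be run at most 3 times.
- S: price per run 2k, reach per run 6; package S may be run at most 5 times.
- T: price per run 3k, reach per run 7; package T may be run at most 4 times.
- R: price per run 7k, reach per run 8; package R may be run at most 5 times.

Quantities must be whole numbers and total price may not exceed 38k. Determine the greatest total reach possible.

This is a bounded integer knapsack.
S has the best ratio (6/2); taking only S gives at most 5×6 = 30 (stopped by the supply cap of 5).
Mixing does better — 5×S, 4×T, and 2×R: price 36 ≤ 38, reach 5·6 + 4·7 + 2·8 = 74.

74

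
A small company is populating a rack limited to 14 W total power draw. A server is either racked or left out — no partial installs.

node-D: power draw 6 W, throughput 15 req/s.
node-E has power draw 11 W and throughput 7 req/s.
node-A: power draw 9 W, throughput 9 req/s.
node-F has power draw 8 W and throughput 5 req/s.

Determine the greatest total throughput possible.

Allowing fractional choices, the relaxed optimum would be about 23.0, but servers are indivisible.
node-D: power draw 6 ≤ 14, throughput 15.
node-D + node-F: power draw 6 + 8 = 14 ≤ 14, throughput 15 + 5 = 20.
Best is node-D and node-F with total throughput 20.

20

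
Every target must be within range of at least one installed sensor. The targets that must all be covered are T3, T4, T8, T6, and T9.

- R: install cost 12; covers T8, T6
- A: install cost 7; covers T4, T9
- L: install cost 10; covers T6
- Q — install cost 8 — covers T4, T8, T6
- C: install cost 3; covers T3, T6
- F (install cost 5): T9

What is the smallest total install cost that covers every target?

This is a weighted set-cover instance.
Choose Q, C, and F: together they cover T3, T4, T8, T6, T9 — every target.
Total install cost: 8 + 3 + 5 = 16.

16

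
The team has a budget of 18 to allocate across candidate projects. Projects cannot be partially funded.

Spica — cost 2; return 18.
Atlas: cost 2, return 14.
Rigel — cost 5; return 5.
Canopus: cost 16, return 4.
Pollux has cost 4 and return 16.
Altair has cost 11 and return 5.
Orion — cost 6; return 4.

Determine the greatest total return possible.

53

Spica + Atlas + Pollux: cost 2 + 2 + 4 = 8 ≤ 18, return 18 + 14 + 16 = 48.
Spica + Atlas + Pollux + Orion: cost 2 + 2 + 4 + 6 = 14 ≤ 18, return 18 + 14 + 16 + 4 = 52.
Spica + Atlas + Rigel + Pollux: cost 2 + 2 + 5 + 4 = 13 ≤ 18, return 18 + 14 + 5 + 16 = 53.
Best is Spica, Atlas, Rigel, and Pollux with total return 53.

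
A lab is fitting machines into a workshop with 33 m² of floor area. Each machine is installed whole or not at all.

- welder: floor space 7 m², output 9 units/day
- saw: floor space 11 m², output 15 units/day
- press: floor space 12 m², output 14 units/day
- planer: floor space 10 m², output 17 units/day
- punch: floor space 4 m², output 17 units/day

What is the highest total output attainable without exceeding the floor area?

welder + saw + planer + punch: floor space 7 + 11 + 10 + 4 = 32 ≤ 33, output 9 + 15 + 17 + 17 = 58.
saw + planer + punch: floor space 11 + 10 + 4 = 25 ≤ 33, output 15 + 17 + 17 = 49.
welder + press + planer + punch: floor space 7 + 12 + 10 + 4 = 33 ≤ 33, output 9 + 14 + 17 + 17 = 57.
Best is welder, saw, planer, and punch with total output 58.

58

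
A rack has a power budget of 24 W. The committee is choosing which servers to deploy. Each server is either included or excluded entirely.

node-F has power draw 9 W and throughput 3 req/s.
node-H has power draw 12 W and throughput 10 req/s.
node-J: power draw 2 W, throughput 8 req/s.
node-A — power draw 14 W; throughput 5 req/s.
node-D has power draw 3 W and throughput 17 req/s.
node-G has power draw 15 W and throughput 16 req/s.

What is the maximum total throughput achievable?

41

Treat it as a binary knapsack problem.
Allowing fractional choices, the relaxed optimum would be about 44.3, but servers are indivisible.
node-D + node-G: power draw 3 + 15 = 18 ≤ 24, throughput 17 + 16 = 33.
node-J + node-D + node-G: power draw 2 + 3 + 15 = 20 ≤ 24, throughput 8 + 17 + 16 = 41.
node-H + node-J + node-D: power draw 12 + 2 + 3 = 17 ≤ 24, throughput 10 + 8 + 17 = 35.
Best is node-J, node-D, and node-G with total throughput 41.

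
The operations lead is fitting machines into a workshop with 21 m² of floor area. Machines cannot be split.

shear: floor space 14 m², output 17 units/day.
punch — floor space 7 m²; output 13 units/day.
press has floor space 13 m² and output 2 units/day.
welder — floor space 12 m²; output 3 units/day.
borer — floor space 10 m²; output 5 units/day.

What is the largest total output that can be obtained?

shear: floor space 14 ≤ 21, output 17.
shear + punch: floor space 14 + 7 = 21 ≤ 21, output 17 + 13 = 30.
punch + borer: floor space 7 + 10 = 17 ≤ 21, output 13 + 5 = 18.
Best is shear and punch with total output 30.

30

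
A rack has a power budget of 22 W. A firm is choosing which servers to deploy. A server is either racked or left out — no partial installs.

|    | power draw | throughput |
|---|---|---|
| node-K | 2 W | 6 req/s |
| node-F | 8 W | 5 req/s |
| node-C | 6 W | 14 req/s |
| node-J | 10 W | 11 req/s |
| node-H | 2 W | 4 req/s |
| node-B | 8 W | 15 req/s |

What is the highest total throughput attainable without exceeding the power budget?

Allowing fractional choices, the relaxed optimum would be about 43.4, but servers are indivisible.
node-K + node-C + node-B: power draw 2 + 6 + 8 = 16 ≤ 22, throughput 6 + 14 + 15 = 35.
node-K + node-J + node-H + node-B: power draw 2 + 10 + 2 + 8 = 22 ≤ 22, throughput 6 + 11 + 4 + 15 = 36.
node-K + node-C + node-H + node-B: power draw 2 + 6 + 2 + 8 = 18 ≤ 22, throughput 6 + 14 + 4 + 15 = 39.
Best is node-K, node-C, node-H, and node-B with total throughput 39.

39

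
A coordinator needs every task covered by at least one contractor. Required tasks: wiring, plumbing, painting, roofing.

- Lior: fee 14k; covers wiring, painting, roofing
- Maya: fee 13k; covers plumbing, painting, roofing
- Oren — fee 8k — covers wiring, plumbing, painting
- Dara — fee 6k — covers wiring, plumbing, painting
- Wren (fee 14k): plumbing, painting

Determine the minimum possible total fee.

19

This is an integer covering problem.
Choose Maya and Dara: together they cover wiring, plumbing, painting, roofing — every task.
Total fee: 13 + 6 = 19.
No cover costs less than 19.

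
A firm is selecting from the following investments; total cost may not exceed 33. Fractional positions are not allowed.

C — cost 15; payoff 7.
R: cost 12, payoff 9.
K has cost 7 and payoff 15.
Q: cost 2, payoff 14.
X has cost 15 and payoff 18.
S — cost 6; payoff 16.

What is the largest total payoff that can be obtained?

Take K, Q, X, and S: cost 7 + 2 + 15 + 6 = 30 ≤ 33, payoff 15 + 14 + 18 + 16 = 63.
No other feasible combination does better.

63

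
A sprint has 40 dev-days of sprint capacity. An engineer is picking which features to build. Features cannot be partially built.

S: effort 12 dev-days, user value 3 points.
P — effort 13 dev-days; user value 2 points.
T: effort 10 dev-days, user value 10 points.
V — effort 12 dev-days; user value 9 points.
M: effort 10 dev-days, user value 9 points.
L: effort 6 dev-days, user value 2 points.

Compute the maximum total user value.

30

Treat it as a binary knapsack problem.
T + V + M + L: effort 10 + 12 + 10 + 6 = 38 ≤ 40, user value 10 + 9 + 9 + 2 = 30.
T + V + M: effort 10 + 12 + 10 = 32 ≤ 40, user value 10 + 9 + 9 = 28.
Best is T, V, M, and L with total user value 30.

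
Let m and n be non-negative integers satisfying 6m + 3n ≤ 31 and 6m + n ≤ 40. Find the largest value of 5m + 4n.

Relaxing integrality, the LP optimum is 41.33 at (m,n) = (0, 10.3), which is not an integer point.
(m,n)=(0,10) is feasible, giving 40.
(m,n)=(0,9) is feasible, giving 36.
Maximum is 40 at (m,n)=(0,10).

40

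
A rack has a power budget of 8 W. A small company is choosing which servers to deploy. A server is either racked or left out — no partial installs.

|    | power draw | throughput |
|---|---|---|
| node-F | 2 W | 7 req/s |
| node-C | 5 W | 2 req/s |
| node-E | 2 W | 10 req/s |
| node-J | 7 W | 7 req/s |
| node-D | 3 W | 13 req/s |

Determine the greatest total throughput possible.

This is a 0-1 knapsack instance.
Allowing fractional choices, the relaxed optimum would be about 31.0, but servers are indivisible.
node-F + node-E + node-D: power draw 2 + 2 + 3 = 7 ≤ 8, throughput 7 + 10 + 13 = 30.
node-E + node-D: power draw 2 + 3 = 5 ≤ 8, throughput 10 + 13 = 23.
node-F + node-D: power draw 2 + 3 = 5 ≤ 8, throughput 7 + 13 = 20.
Best is node-F, node-E, and node-D with total throughput 30.

30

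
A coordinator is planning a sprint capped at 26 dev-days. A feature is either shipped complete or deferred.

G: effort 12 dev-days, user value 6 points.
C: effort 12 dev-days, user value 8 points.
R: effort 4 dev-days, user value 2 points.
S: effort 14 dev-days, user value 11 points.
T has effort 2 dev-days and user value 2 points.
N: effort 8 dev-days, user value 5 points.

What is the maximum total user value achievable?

This is a 0-1 knapsack instance.
C + S: effort 12 + 14 = 26 ≤ 26, user value 8 + 11 = 19.
S + T + N: effort 14 + 2 + 8 = 24 ≤ 26, user value 11 + 2 + 5 = 18.
Best is C and S with total user value 19.

19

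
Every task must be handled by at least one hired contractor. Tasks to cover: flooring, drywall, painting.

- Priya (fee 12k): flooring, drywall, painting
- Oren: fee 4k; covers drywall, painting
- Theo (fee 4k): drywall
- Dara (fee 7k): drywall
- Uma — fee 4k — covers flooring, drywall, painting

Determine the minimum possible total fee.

Uma alone covers flooring, drywall, painting — every task.
Total fee: 4.
No cover costs less than 4.

4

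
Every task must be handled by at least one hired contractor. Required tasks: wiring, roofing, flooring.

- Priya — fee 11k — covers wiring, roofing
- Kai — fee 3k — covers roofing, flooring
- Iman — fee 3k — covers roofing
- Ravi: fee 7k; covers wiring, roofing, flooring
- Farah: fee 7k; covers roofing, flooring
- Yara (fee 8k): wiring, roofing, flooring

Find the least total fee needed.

The greedy cost-per-new-task heuristic would pick Kai and Ravi for 10, but a cheaper cover exists.
Ravi alone covers wiring, roofing, flooring — every task.
Total fee: 7.
No cover costs less than 7.

7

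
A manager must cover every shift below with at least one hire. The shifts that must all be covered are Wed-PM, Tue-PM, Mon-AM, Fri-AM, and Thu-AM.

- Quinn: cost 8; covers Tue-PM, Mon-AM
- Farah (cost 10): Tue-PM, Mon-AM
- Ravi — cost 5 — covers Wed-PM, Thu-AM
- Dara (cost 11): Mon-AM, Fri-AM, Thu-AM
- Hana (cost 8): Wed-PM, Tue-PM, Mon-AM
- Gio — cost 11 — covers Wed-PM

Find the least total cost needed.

Choose Dara and Hana: together they cover Wed-PM, Tue-PM, Mon-AM, Fri-AM, Thu-AM — every shift.
Total cost: 11 + 8 = 19.

19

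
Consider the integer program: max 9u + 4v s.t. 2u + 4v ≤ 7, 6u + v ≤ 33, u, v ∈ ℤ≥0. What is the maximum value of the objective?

27

(u,v)=(3,0): 2·3+4·0=6≤7, 6·3+1·0=18≤33, objective 27.
(u,v)=(2,0): 2·2+4·0=4≤7, 6·2+1·0=12≤33, objective 18.
No feasible integer point exceeds 27.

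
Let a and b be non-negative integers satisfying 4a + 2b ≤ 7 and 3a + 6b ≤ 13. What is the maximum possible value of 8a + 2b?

10

The continuous relaxation peaks at (1.75, 0) with value 14.00; rounding to a feasible lattice point costs some objective.
(a,b)=(1,1): 4·1+2·1=6≤7, 3·1+6·1=9≤13, objective 10.
(a,b)=(1,0): 4·1+2·0=4≤7, 3·1+6·0=3≤13, objective 8.
Maximum is 10 at (a,b)=(1,1).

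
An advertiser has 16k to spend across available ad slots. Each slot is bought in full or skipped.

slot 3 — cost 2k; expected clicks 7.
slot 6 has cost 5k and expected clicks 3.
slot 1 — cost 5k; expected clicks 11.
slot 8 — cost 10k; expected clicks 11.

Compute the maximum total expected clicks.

Take slot 1 and slot 8: cost 5 + 10 = 15 ≤ 16, expected clicks 11 + 11 = 22.
No other feasible combination does better.

22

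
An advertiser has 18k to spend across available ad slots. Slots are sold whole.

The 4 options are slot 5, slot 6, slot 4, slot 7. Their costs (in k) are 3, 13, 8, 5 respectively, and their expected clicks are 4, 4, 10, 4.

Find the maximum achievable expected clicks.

Take slot 5, slot 4, and slot 7: cost 3 + 8 + 5 = 16 ≤ 18, expected clicks 4 + 10 + 4 = 18.
No other feasible combination does better.

18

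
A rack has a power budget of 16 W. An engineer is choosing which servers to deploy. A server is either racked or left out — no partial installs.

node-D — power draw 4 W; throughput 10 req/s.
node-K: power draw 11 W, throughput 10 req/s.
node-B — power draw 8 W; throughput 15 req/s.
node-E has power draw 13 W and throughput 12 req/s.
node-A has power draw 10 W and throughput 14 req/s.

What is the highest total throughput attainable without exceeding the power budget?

node-D + node-K: power draw 4 + 11 = 15 ≤ 16, throughput 10 + 10 = 20.
node-D + node-A: power draw 4 + 10 = 14 ≤ 16, throughput 10 + 14 = 24.
node-D + node-B: power draw 4 + 8 = 12 ≤ 16, throughput 10 + 15 = 25.
Best is node-D and node-B with total throughput 25.

25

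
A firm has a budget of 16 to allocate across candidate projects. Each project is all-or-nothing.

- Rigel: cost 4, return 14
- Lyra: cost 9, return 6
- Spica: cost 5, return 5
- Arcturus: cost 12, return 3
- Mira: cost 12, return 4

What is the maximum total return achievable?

20

Rigel + Lyra: cost 4 + 9 = 13 ≤ 16, return 14 + 6 = 20.
Rigel + Mira: cost 4 + 12 = 16 ≤ 16, return 14 + 4 = 18.
Rigel + Spica: cost 4 + 5 = 9 ≤ 16, return 14 + 5 = 19.
Best is Rigel and Lyra with total return 20.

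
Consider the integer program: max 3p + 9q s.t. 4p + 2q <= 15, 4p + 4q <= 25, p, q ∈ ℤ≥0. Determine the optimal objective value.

54

The continuous relaxation peaks at (0, 6.25) with value 56.25; rounding to a feasible lattice point costs some objective.
(p,q)=(0,6): 4·0+2·6=12≤15, 4·0+4·6=24≤25, objective 54.
(p,q)=(1,5): 4·1+2·5=14≤15, 4·1+4·5=24≤25, objective 48.
(p,q)=(0,5): 4·0+2·5=10≤15, 4·0+4·5=20≤25, objective 45.
Maximum is 54 at (p,q)=(0,6).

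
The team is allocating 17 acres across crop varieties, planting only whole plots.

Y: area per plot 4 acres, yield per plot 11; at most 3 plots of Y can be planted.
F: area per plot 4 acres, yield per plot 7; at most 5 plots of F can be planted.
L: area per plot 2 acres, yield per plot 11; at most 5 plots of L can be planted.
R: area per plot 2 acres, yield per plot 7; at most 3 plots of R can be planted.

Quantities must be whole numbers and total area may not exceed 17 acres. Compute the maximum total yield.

76

L has the best ratio (11/2); taking only L gives at most 5×11 = 55 (stopped by the supply cap of 5).
Mixing does better — 5×L and 3×R: area 16 ≤ 17, yield 5·11 + 3·7 = 76.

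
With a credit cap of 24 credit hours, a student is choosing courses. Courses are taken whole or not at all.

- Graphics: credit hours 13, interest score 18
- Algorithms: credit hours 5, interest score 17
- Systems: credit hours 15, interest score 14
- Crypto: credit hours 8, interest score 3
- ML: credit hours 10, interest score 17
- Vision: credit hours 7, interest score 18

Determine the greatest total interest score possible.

Take Algorithms, ML, and Vision: credit hours 5 + 10 + 7 = 22 ≤ 24, interest score 17 + 17 + 18 = 52.
No other feasible combination does better.

52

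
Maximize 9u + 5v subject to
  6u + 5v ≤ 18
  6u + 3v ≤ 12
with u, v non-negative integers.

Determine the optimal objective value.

19

Relaxing integrality, the LP optimum is 19.50 at (u,v) = (0.5, 3), which is not an integer point.
(u,v)=(1,2): 6·1+5·2=16≤18, 6·1+3·2=12≤12, objective 19.
(u,v)=(0,3): 6·0+5·3=15≤18, 6·0+3·3=9≤12, objective 15.
(u,v)=(1,1): 6·1+5·1=11≤18, 6·1+3·1=9≤12, objective 14.
(u,v)=(0,2): 6·0+5·2=10≤18, 6·0+3·2=6≤12, objective 10.
No feasible integer point exceeds 19.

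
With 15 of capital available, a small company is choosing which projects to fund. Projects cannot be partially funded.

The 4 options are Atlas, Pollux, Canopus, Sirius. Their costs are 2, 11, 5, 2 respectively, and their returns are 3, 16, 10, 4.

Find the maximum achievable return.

23

Allowing fractional choices, the relaxed optimum would be about 25.7, but projects are indivisible.
Atlas + Pollux + Sirius: cost 2 + 11 + 2 = 15 ≤ 15, return 3 + 16 + 4 = 23.
Pollux + Sirius: cost 11 + 2 = 13 ≤ 15, return 16 + 4 = 20.
Atlas + Pollux: cost 2 + 11 = 13 ≤ 15, return 3 + 16 = 19.
Best is Atlas, Pollux, and Sirius with total return 23.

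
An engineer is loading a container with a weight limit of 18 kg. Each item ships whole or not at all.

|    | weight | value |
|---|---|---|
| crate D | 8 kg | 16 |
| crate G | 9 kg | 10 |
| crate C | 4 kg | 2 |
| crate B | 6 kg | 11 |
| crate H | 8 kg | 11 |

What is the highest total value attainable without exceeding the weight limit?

Allowing fractional choices, the relaxed optimum would be about 32.5, but items are indivisible.
crate D + crate B: weight 8 + 6 = 14 ≤ 18, value 16 + 11 = 27.
crate D + crate H: weight 8 + 8 = 16 ≤ 18, value 16 + 11 = 27.
crate D + crate C + crate B: weight 8 + 4 + 6 = 18 ≤ 18, value 16 + 2 + 11 = 29.
Best is crate D, crate C, and crate B with total value 29.

29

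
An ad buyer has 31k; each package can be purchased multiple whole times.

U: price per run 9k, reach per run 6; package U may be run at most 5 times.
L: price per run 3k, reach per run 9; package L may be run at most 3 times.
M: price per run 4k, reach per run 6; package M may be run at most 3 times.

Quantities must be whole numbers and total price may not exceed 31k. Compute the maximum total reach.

51

This is a bounded integer knapsack.
Take 1×U, 3×L, and 3×M: price 30 ≤ 31, reach 1·6 + 3·9 + 3·6 = 51.
L has the best ratio (9/3) and is taken to its limit of 3; remaining capacity is filled optimally with the others.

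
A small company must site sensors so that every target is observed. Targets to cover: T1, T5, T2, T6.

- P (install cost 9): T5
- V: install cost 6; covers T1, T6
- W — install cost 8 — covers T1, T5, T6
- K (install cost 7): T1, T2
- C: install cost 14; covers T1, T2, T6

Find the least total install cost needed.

Choose W and K: together they cover T1, T5, T2, T6 — every target.
Total install cost: 8 + 7 = 15.
No cover costs less than 15.

15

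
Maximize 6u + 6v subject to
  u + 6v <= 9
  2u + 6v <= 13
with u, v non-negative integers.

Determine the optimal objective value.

36

The continuous relaxation peaks at (6.5, 0) with value 39.00; rounding to a feasible lattice point costs some objective.
(u,v)=(6,0) is feasible, giving 36.
(u,v)=(5,0) is feasible, giving 30.
Maximum is 36 at (u,v)=(6,0).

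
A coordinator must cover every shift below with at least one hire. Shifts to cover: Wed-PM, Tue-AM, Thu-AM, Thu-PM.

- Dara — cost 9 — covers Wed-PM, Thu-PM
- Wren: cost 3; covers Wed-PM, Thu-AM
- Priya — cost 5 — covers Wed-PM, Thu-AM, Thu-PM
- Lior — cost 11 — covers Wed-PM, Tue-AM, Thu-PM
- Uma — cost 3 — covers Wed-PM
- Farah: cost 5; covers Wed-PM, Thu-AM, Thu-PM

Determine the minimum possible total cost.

14

The greedy cost-per-new-shift heuristic would pick Wren, Priya, and Lior for 19, but a cheaper cover exists.
Choose Wren and Lior: together they cover Wed-PM, Tue-AM, Thu-AM, Thu-PM — every shift.
Total cost: 3 + 11 = 14.
No cover costs less than 14.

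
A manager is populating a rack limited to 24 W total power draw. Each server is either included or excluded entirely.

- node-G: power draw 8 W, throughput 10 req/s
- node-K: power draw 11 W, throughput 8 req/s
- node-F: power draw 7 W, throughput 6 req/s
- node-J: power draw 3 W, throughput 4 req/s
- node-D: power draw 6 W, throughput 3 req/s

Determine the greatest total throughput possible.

23

Allowing fractional choices, the relaxed optimum would be about 24.4, but servers are indivisible.
node-G + node-F + node-J: power draw 8 + 7 + 3 = 18 ≤ 24, throughput 10 + 6 + 4 = 20.
node-G + node-K + node-J: power draw 8 + 11 + 3 = 22 ≤ 24, throughput 10 + 8 + 4 = 22.
node-G + node-F + node-J + node-D: power draw 8 + 7 + 3 + 6 = 24 ≤ 24, throughput 10 + 6 + 4 + 3 = 23.
Best is node-G, node-F, node-J, and node-D with total throughput 23.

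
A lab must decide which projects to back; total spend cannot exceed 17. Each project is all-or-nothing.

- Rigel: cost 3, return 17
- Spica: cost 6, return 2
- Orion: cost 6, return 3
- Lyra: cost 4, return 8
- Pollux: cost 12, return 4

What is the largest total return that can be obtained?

28

Rigel + Orion + Lyra: cost 3 + 6 + 4 = 13 ≤ 17, return 17 + 3 + 8 = 28.
Rigel + Spica + Lyra: cost 3 + 6 + 4 = 13 ≤ 17, return 17 + 2 + 8 = 27.
Rigel + Lyra: cost 3 + 4 = 7 ≤ 17, return 17 + 8 = 25.
Best is Rigel, Orion, and Lyra with total return 28.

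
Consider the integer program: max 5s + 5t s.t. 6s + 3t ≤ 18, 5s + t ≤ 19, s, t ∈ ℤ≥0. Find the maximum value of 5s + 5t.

30

(s,t)=(0,6): 6·0+3·6=18≤18, 5·0+1·6=6≤19, objective 30.
(s,t)=(0,5): 6·0+3·5=15≤18, 5·0+1·5=5≤19, objective 25.
No feasible integer point exceeds 30.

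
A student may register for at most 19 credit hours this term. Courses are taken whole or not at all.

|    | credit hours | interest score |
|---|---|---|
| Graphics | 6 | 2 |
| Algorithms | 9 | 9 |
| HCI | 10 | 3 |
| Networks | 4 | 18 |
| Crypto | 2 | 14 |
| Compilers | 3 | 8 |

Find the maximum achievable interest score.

Take Algorithms, Networks, Crypto, and Compilers: credit hours 9 + 4 + 2 + 3 = 18 ≤ 19, interest score 9 + 18 + 14 + 8 = 49.
No other feasible combination does better.

49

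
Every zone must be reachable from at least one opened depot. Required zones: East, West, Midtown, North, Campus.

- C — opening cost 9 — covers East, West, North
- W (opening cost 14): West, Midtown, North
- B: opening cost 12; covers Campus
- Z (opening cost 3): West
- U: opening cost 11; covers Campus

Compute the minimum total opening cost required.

Choose C, W, and U: together they cover East, West, Midtown, North, Campus — every zone.
Total opening cost: 9 + 14 + 11 = 34.
No cover costs less than 34.

34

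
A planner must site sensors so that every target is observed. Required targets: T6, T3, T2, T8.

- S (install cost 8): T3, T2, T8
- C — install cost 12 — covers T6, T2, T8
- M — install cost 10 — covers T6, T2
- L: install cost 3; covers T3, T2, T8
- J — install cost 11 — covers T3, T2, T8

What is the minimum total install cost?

Choose M and L: together they cover T6, T3, T2, T8 — every target.
Total install cost: 10 + 3 = 13.
No cover costs less than 13.

13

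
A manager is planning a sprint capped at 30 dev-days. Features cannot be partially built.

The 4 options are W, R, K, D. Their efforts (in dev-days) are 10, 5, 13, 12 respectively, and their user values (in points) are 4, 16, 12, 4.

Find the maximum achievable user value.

32

Allowing fractional choices, the relaxed optimum would be about 32.7, but features are indivisible.
R + K: effort 5 + 13 = 18 ≤ 30, user value 16 + 12 = 28.
R + K + D: effort 5 + 13 + 12 = 30 ≤ 30, user value 16 + 12 + 4 = 32.
W + R + K: effort 10 + 5 + 13 = 28 ≤ 30, user value 4 + 16 + 12 = 32.
The maximum user value is 32; one optimal choice is W, R, and K.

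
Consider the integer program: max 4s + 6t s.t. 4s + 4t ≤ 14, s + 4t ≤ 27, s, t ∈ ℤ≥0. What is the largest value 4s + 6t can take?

The continuous relaxation peaks at (0, 3.5) with value 21.00; rounding to a feasible lattice point costs some objective.
(s,t)=(0,3): 4·0+4·3=12≤14, 1·0+4·3=12≤27, objective 18.
(s,t)=(1,2): 4·1+4·2=12≤14, 1·1+4·2=9≤27, objective 16.
(s,t)=(0,2): 4·0+4·2=8≤14, 1·0+4·2=8≤27, objective 12.
The best lattice point is (0,3), giving 18.

18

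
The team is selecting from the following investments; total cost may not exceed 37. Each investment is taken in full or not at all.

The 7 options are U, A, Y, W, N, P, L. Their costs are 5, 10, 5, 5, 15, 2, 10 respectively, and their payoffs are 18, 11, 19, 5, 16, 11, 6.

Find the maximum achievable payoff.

U + Y + N + P + L: cost 5 + 5 + 15 + 2 + 10 = 37 ≤ 37, payoff 18 + 19 + 16 + 11 + 6 = 70.
U + A + Y + N + P: cost 5 + 10 + 5 + 15 + 2 = 37 ≤ 37, payoff 18 + 11 + 19 + 16 + 11 = 75.
U + A + Y + W + P + L: cost 5 + 10 + 5 + 5 + 2 + 10 = 37 ≤ 37, payoff 18 + 11 + 19 + 5 + 11 + 6 = 70.
Best is U, A, Y, N, and P with total payoff 75.

75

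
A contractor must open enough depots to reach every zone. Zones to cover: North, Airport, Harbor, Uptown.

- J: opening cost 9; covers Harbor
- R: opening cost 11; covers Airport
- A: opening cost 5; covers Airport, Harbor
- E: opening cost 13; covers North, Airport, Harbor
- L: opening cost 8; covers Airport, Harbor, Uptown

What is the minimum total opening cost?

The greedy cost-per-new-zone heuristic would pick A, L, and E for 26, but a cheaper cover exists.
Choose E and L: together they cover North, Airport, Harbor, Uptown — every zone.
Total opening cost: 13 + 8 = 21.
No cover costs less than 21.

21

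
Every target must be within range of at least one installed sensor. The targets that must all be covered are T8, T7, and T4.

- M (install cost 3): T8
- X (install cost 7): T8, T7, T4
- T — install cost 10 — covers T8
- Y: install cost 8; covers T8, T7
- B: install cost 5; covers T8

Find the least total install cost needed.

X alone covers T8, T7, T4 — every target.
Total install cost: 7.
No cover costs less than 7.

7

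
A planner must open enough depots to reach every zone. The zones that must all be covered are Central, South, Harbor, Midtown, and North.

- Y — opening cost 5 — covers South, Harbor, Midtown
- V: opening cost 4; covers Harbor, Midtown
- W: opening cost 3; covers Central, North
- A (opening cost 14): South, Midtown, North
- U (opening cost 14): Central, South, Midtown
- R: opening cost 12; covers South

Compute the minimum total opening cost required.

8

This is a weighted set-cover instance.
Choose Y and W: together they cover Central, South, Harbor, Midtown, North — every zone.
Total opening cost: 5 + 3 = 8.
No cover costs less than 8.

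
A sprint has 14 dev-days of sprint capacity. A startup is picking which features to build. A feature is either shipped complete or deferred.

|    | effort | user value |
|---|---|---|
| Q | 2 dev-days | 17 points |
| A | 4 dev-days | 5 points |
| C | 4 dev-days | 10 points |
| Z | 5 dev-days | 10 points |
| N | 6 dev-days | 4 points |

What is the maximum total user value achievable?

37

Allowing fractional choices, the relaxed optimum would be about 40.8, but features are indivisible.
Q + C + Z: effort 2 + 4 + 5 = 11 ≤ 14, user value 17 + 10 + 10 = 37.
Q + A + C: effort 2 + 4 + 4 = 10 ≤ 14, user value 17 + 5 + 10 = 32.
Best is Q, C, and Z with total user value 37.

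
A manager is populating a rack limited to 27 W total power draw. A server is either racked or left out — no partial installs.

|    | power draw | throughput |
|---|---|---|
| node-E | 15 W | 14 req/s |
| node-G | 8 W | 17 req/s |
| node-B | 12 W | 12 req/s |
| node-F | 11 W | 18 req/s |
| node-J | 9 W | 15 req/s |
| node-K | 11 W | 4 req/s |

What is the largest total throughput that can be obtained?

35

Allowing fractional choices, the relaxed optimum would be about 48.4, but servers are indivisible.
node-G + node-F: power draw 8 + 11 = 19 ≤ 27, throughput 17 + 18 = 35.
node-F + node-J: power draw 11 + 9 = 20 ≤ 27, throughput 18 + 15 = 33.
node-G + node-J: power draw 8 + 9 = 17 ≤ 27, throughput 17 + 15 = 32.
Best is node-G and node-F with total throughput 35.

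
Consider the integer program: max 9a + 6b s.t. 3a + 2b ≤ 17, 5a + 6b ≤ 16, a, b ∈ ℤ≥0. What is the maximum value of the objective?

27

The continuous relaxation peaks at (3.2, 0) with value 28.80; rounding to a feasible lattice point costs some objective.
(a,b)=(3,0): 3·3+2·0=9≤17, 5·3+6·0=15≤16, objective 27.
(a,b)=(2,1): 3·2+2·1=8≤17, 5·2+6·1=16≤16, objective 24.
Maximum is 27 at (a,b)=(3,0).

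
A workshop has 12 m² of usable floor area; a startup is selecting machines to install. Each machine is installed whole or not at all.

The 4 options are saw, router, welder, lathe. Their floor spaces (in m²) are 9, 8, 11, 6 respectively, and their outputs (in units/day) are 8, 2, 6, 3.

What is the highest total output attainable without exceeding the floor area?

8

Take saw: floor space 9 ≤ 12, output 8.
No other feasible combination does better.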